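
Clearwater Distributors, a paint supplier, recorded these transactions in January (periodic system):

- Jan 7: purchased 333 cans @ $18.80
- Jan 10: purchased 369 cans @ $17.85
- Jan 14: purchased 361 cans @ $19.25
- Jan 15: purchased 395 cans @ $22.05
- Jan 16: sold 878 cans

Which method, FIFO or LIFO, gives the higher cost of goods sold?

LIFO

FIFO COGS: 333 @ $18.80 + 369 @ $17.85 + 176 @ $19.25 = $16,235.05
LIFO COGS: 395 @ $22.05 + 361 @ $19.25 + 122 @ $17.85 = $17,836.70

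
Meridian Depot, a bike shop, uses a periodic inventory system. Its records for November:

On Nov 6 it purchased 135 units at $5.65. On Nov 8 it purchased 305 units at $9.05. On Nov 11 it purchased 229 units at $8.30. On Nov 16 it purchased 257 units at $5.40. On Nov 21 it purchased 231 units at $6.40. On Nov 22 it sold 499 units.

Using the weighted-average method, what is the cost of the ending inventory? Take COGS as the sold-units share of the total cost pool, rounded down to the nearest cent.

Ending inventory = $4,714.57

Nov 22, sell 499: 499/1157 × $8,289.90 → $3,575.33
Ending inventory (cost pool remaining) = $4,714.57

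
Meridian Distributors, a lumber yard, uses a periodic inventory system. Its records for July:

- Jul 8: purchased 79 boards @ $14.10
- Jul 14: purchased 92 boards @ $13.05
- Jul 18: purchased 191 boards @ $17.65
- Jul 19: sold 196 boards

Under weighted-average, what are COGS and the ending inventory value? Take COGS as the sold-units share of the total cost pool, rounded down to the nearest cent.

COGS = $3,078.41; ending inventory = $2,607.24

Jul 19, sell 196: 196/362 × $5,685.65 → $3,078.41
Ending inventory (cost pool remaining) = $2,607.24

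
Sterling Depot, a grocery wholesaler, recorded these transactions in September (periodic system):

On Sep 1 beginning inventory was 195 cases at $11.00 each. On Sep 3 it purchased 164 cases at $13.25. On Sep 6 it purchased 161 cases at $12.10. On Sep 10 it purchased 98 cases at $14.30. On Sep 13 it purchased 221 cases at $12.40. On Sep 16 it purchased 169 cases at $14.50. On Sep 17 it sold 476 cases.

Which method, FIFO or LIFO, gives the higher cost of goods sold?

FIFO COGS: 195 @ $11.00 + 164 @ $13.25 + 117 @ $12.10 = $5,733.70
LIFO COGS: 169 @ $14.50 + 221 @ $12.40 + 86 @ $14.30 = $6,420.70

LIFO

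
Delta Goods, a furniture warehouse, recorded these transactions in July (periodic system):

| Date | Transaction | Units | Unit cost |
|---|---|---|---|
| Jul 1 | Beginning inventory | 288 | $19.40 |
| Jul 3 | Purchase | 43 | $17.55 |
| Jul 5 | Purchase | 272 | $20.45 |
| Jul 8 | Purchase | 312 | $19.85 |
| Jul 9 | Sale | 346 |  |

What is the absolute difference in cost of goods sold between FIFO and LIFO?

$239.90

FIFO COGS: 288 @ $19.40 + 43 @ $17.55 + 15 @ $20.45 = $6,648.60
LIFO COGS: 312 @ $19.85 + 34 @ $20.45 = $6,888.50
Difference = |$6,648.60 − $6,888.50| = $239.90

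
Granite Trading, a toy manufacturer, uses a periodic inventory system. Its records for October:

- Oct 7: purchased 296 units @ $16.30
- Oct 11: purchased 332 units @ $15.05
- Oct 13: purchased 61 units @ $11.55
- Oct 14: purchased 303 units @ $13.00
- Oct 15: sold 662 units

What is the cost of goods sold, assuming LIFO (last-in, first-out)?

Oct 15, 662 sold [LIFO — newest first]: 303 @ $13.00 + 61 @ $11.55 + 298 @ $15.05 = $9,128.45
Ending inventory: 296 @ $16.30 + 34 @ $15.05 = $5,336.50
Check: goods available $14,464.95 = COGS $9,128.45 + ending $5,336.50

COGS = $9,128.45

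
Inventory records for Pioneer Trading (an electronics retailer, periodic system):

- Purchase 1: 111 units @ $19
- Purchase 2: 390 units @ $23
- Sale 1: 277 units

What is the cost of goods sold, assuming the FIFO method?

Sale 1 (277) [FIFO — oldest first]: 111 @ $19 + 166 @ $23 = $5,927
Ending inventory: 224 @ $23 = $5,152

COGS = $5,927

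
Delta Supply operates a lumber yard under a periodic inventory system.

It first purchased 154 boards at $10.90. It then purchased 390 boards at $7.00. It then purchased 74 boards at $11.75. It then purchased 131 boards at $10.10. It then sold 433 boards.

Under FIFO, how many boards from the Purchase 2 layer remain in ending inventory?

Sale 1 (433) [FIFO — oldest first]: 154 @ $10.90 + 279 @ $7.00 = $3,631.60
Ending inventory: 111 @ $7.00 + 74 @ $11.75 + 131 @ $10.10 = $2,969.60

111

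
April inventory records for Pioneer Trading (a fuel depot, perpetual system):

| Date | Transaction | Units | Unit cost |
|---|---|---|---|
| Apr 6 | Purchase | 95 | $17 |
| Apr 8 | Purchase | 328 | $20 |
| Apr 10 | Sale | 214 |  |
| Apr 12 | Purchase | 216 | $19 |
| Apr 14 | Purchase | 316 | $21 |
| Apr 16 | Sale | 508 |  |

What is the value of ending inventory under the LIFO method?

Ending inventory = $4,351

Apr 10, 214 sold [LIFO — newest first]: 214 @ $20 = $4,280
Apr 16, 508 sold [LIFO — newest first]: 316 @ $21 + 192 @ $19 = $10,284
Total COGS = $4,280 + $10,284 = $14,564
Ending inventory: 95 @ $17 + 114 @ $20 + 24 @ $19 = $4,351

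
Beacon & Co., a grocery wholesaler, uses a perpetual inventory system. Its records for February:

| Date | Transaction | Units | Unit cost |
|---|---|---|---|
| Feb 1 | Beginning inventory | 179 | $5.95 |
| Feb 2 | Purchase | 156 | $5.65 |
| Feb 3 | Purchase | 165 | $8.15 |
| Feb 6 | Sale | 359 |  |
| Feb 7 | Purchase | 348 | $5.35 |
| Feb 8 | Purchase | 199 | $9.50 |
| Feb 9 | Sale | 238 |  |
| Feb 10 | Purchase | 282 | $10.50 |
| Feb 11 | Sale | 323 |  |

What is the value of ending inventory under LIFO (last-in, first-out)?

Ending inventory = $2,272.75

Feb 6, 359 sold [LIFO — newest first]: 165 @ $8.15 + 156 @ $5.65 + 38 @ $5.95 = $2,452.25
Feb 9, 238 sold [LIFO — newest first]: 199 @ $9.50 + 39 @ $5.35 = $2,099.15
Feb 11, 323 sold [LIFO — newest first]: 282 @ $10.50 + 41 @ $5.35 = $3,180.35
Total COGS = $2,452.25 + $2,099.15 + $3,180.35 = $7,731.75
Ending inventory: 141 @ $5.95 + 268 @ $5.35 = $2,272.75
Check: goods available $10,004.50 = COGS $7,731.75 + ending $2,272.75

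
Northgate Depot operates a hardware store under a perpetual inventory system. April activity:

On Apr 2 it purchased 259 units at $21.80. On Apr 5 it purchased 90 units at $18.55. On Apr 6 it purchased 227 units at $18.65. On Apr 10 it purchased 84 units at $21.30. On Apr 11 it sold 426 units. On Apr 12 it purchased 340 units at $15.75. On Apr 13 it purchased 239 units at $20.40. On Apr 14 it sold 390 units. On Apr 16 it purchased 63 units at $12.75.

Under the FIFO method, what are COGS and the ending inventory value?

Apr 11, 426 sold [FIFO — oldest first]: 259 @ $21.80 + 90 @ $18.55 + 77 @ $18.65 = $8,751.75
Apr 14, 390 sold [FIFO — oldest first]: 150 @ $18.65 + 84 @ $21.30 + 156 @ $15.75 = $7,043.70
Total COGS = $8,751.75 + $7,043.70 = $15,795.45
Ending inventory: 184 @ $15.75 + 239 @ $20.40 + 63 @ $12.75 = $8,576.85

COGS = $15,795.45; ending inventory = $8,576.85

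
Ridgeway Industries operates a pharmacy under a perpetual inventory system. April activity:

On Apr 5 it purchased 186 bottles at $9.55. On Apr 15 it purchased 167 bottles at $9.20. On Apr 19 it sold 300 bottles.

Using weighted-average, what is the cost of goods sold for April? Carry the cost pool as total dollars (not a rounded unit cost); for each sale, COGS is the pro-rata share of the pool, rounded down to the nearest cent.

COGS = $2,815.32

After Apr 5: 186 on hand, pool $1,776.30 (≈ $9.5500 each)
After Apr 15: 353 on hand, pool $3,312.70 (≈ $9.3844 each)
Apr 19, sell 300: 300/353 × $3,312.70 → $2,815.32
Ending inventory (cost pool remaining) = $497.38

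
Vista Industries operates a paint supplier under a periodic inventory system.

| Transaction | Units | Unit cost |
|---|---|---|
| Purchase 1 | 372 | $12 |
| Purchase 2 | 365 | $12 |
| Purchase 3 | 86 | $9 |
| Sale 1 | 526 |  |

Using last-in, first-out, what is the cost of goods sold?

Sale 1 (526) [LIFO — newest first]: 86 @ $9 + 365 @ $12 + 75 @ $12 = $6,054
Ending inventory: 297 @ $12 = $3,564
Check: goods available $9,618 = COGS $6,054 + ending $3,564

COGS = $6,054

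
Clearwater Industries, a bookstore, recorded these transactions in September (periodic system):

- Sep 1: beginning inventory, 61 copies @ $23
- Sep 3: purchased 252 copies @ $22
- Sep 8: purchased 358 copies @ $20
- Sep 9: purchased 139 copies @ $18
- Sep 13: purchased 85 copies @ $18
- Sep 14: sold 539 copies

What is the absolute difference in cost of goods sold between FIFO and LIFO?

FIFO COGS: 61 @ $23 + 252 @ $22 + 226 @ $20 = $11,467
LIFO COGS: 85 @ $18 + 139 @ $18 + 315 @ $20 = $10,332
Difference = |$11,467 − $10,332| = $1,135

$1,135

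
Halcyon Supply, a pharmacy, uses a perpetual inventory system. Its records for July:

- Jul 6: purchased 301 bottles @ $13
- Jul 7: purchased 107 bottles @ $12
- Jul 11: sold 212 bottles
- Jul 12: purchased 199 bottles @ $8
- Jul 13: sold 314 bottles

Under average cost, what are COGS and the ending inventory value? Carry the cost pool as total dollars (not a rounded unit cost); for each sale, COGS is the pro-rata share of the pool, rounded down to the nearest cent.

After Jul 6: 301 on hand, pool $3,913.00 (≈ $13.0000 each)
After Jul 7: 408 on hand, pool $5,197.00 (≈ $12.7377 each)
Jul 11, sell 212: 212/408 × $5,197.00 → $2,700.40
After Jul 12: 395 on hand, pool $4,088.60 (≈ $10.3509 each)
Jul 13, sell 314: 314/395 × $4,088.60 → $3,250.17
Total COGS = $2,700.40 + $3,250.17 = $5,950.57
Ending inventory (cost pool remaining) = $838.43
Check: goods available $6,789.00 = COGS $5,950.57 + ending $838.43

COGS = $5,950.57; ending inventory = $838.43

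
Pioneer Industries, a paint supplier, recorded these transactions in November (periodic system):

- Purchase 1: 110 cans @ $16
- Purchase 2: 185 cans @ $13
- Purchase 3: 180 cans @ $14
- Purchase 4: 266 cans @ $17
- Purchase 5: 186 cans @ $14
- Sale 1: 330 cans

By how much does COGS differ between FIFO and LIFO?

$397

FIFO COGS: 110 @ $16 + 185 @ $13 + 35 @ $14 = $4,655
LIFO COGS: 186 @ $14 + 144 @ $17 = $5,052
Difference = |$4,655 − $5,052| = $397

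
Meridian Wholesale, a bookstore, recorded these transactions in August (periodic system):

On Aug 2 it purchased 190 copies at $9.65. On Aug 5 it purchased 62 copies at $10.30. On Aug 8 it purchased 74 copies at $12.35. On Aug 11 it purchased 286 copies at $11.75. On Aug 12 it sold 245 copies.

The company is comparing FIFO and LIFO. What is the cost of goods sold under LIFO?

FIFO COGS: 190 @ $9.65 + 55 @ $10.30 = $2,400.00
LIFO COGS: 245 @ $11.75 = $2,878.75

COGS = $2,878.75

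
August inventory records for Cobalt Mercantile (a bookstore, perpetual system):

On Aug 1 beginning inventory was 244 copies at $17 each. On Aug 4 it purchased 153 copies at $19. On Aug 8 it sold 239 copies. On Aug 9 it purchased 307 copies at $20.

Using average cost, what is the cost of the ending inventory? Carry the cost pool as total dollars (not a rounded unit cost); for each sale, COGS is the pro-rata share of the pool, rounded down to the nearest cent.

After Aug 1: 244 on hand, pool $4,148.00 (≈ $17.0000 each)
After Aug 4: 397 on hand, pool $7,055.00 (≈ $17.7708 each)
Aug 8, sell 239: 239/397 × $7,055.00 → $4,247.21
After Aug 9: 465 on hand, pool $8,947.79 (≈ $19.2426 each)
Ending inventory (cost pool remaining) = $8,947.79

Ending inventory = $8,947.79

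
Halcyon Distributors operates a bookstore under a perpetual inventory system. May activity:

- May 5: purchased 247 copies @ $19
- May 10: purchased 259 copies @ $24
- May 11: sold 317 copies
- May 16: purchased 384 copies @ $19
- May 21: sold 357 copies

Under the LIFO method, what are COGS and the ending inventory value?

COGS = $14,101; ending inventory = $4,104

May 11, 317 sold [LIFO — newest first]: 259 @ $24 + 58 @ $19 = $7,318
May 21, 357 sold [LIFO — newest first]: 357 @ $19 = $6,783
Total COGS = $7,318 + $6,783 = $14,101
Ending inventory: 189 @ $19 + 27 @ $19 = $4,104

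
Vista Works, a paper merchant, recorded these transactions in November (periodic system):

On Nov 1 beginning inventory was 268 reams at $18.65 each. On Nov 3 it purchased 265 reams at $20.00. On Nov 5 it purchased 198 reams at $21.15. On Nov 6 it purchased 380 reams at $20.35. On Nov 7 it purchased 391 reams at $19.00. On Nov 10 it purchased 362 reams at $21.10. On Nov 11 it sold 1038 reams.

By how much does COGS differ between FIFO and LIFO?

$133.60

FIFO COGS: 268 @ $18.65 + 265 @ $20.00 + 198 @ $21.15 + 307 @ $20.35 = $20,733.35
LIFO COGS: 362 @ $21.10 + 391 @ $19.00 + 285 @ $20.35 = $20,866.95
Difference = |$20,733.35 − $20,866.95| = $133.60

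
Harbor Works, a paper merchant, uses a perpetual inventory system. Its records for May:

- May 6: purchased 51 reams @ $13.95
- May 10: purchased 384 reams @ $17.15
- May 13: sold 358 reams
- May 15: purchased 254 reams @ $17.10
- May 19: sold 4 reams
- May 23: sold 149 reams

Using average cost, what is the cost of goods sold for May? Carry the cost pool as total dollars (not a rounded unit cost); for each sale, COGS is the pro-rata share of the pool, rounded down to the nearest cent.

After May 6: 51 on hand, pool $711.45 (≈ $13.9500 each)
After May 10: 435 on hand, pool $7,297.05 (≈ $16.7748 each)
May 13, sell 358: 358/435 × $7,297.05 → $6,005.38
After May 15: 331 on hand, pool $5,635.07 (≈ $17.0244 each)
May 19, sell 4: 4/331 × $5,635.07 → $68.09
May 23, sell 149: 149/327 × $5,566.98 → $2,536.63
Total COGS = $6,005.38 + $68.09 + $2,536.63 = $8,610.10
Ending inventory (cost pool remaining) = $3,030.35
Check: goods available $11,640.45 = COGS $8,610.10 + ending $3,030.35

COGS = $8,610.10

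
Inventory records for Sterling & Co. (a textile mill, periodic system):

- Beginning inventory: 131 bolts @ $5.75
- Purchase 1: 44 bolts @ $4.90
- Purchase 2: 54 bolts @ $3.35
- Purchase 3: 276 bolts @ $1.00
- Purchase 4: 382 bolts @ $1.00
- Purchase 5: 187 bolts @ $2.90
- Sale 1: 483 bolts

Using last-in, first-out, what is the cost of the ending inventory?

Sale 1 (483) [LIFO — newest first]: 187 @ $2.90 + 296 @ $1.00 = $838.30
Ending inventory: 131 @ $5.75 + 44 @ $4.90 + 54 @ $3.35 + 276 @ $1.00 + 86 @ $1.00 = $1,511.75
Check: goods available $2,350.05 = COGS $838.30 + ending $1,511.75

Ending inventory = $1,511.75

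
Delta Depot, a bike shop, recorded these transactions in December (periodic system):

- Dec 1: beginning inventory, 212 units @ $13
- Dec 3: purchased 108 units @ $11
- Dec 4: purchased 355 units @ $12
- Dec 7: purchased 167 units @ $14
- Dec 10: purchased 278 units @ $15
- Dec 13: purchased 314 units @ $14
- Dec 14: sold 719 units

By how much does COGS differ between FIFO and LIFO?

FIFO COGS: 212 @ $13 + 108 @ $11 + 355 @ $12 + 44 @ $14 = $8,820
LIFO COGS: 314 @ $14 + 278 @ $15 + 127 @ $14 = $10,344
Difference = |$8,820 − $10,344| = $1,524

$1,524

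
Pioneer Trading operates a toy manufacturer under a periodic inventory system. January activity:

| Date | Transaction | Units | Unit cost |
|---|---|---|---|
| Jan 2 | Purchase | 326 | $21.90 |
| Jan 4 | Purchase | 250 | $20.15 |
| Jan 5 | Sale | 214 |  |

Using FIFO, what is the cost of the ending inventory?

Jan 5, 214 sold [FIFO — oldest first]: 214 @ $21.90 = $4,686.60
Ending inventory: 112 @ $21.90 + 250 @ $20.15 = $7,490.30

Ending inventory = $7,490.30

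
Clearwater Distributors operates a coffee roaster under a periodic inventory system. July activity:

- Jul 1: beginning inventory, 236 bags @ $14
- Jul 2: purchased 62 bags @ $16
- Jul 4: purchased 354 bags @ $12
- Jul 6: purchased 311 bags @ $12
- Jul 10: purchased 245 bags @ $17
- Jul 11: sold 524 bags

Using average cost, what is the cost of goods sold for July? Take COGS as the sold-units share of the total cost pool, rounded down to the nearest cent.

Jul 11, sell 524: 524/1208 × $16,441.00 → $7,131.69
Ending inventory (cost pool remaining) = $9,309.31
Check: goods available $16,441.00 = COGS $7,131.69 + ending $9,309.31

COGS = $7,131.69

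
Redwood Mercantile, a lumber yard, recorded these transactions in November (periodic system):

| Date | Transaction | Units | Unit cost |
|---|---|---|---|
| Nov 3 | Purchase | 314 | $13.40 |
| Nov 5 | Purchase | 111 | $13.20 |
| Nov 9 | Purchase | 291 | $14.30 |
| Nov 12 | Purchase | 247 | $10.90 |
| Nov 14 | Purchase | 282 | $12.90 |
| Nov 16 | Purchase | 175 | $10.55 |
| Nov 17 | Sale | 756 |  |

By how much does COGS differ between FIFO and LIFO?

FIFO COGS: 314 @ $13.40 + 111 @ $13.20 + 291 @ $14.30 + 40 @ $10.90 = $10,270.10
LIFO COGS: 175 @ $10.55 + 282 @ $12.90 + 247 @ $10.90 + 52 @ $14.30 = $8,919.95
Difference = |$10,270.10 − $8,919.95| = $1,350.15

$1,350.15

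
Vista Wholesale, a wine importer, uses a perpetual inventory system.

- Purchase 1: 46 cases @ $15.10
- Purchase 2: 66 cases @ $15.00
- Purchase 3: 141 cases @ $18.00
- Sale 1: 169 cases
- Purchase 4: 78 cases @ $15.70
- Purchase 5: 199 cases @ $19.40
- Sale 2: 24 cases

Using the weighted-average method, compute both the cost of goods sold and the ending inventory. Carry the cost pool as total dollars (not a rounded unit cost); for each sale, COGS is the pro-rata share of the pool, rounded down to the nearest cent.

COGS = $3,251.91; ending inventory = $6,055.89

After Purchase 1: 46 on hand, pool $694.60 (≈ $15.1000 each)
After Purchase 2: 112 on hand, pool $1,684.60 (≈ $15.0411 each)
After Purchase 3: 253 on hand, pool $4,222.60 (≈ $16.6901 each)
Sale 1, sell 169: 169/253 × $4,222.60 → $2,820.63
After Purchase 4: 162 on hand, pool $2,626.57 (≈ $16.2134 each)
After Purchase 5: 361 on hand, pool $6,487.17 (≈ $17.9700 each)
Sale 2, sell 24: 24/361 × $6,487.17 → $431.28
Total COGS = $2,820.63 + $431.28 = $3,251.91
Ending inventory (cost pool remaining) = $6,055.89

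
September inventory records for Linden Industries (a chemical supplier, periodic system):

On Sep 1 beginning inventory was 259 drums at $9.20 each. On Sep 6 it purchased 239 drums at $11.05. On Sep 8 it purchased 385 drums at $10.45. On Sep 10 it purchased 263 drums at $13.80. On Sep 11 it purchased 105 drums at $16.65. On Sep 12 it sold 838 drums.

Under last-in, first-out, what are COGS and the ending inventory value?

COGS = $10,340.15; ending inventory = $4,084.50

Sep 12, 838 sold [LIFO — newest first]: 105 @ $16.65 + 263 @ $13.80 + 385 @ $10.45 + 85 @ $11.05 = $10,340.15
Ending inventory: 259 @ $9.20 + 154 @ $11.05 = $4,084.50
Check: goods available $14,424.65 = COGS $10,340.15 + ending $4,084.50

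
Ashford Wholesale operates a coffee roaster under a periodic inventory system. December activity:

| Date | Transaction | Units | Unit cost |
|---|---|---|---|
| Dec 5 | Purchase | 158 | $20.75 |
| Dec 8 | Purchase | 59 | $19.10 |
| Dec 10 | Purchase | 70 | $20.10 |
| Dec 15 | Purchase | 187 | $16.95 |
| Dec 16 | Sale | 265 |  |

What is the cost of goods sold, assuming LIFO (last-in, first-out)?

Dec 16, 265 sold [LIFO — newest first]: 187 @ $16.95 + 70 @ $20.10 + 8 @ $19.10 = $4,729.45
Ending inventory: 158 @ $20.75 + 51 @ $19.10 = $4,252.60

COGS = $4,729.45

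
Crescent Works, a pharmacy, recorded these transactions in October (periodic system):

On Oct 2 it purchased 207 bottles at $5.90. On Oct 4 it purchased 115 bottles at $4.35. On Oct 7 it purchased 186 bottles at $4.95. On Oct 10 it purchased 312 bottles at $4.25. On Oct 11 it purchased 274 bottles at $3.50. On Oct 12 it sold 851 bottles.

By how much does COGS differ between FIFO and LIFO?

FIFO COGS: 207 @ $5.90 + 115 @ $4.35 + 186 @ $4.95 + 312 @ $4.25 + 31 @ $3.50 = $4,076.75
LIFO COGS: 274 @ $3.50 + 312 @ $4.25 + 186 @ $4.95 + 79 @ $4.35 = $3,549.35
Difference = |$4,076.75 − $3,549.35| = $527.40

$527.40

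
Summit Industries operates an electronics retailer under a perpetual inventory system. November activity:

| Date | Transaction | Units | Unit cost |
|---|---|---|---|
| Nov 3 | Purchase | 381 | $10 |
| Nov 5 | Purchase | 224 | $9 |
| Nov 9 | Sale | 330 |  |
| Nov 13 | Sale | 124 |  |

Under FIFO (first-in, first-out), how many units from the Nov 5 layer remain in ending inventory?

151

Nov 9, 330 sold [FIFO — oldest first]: 330 @ $10 = $3,300
Nov 13, 124 sold [FIFO — oldest first]: 51 @ $10 + 73 @ $9 = $1,167
Total COGS = $3,300 + $1,167 = $4,467
Ending inventory: 151 @ $9 = $1,359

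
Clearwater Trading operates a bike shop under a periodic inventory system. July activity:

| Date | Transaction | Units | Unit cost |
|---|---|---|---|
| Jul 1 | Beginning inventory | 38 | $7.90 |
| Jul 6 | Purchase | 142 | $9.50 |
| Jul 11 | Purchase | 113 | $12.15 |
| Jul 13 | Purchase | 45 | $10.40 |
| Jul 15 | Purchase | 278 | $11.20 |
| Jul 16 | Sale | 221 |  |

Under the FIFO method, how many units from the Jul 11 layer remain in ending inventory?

Jul 16, 221 sold [FIFO — oldest first]: 38 @ $7.90 + 142 @ $9.50 + 41 @ $12.15 = $2,147.35
Ending inventory: 72 @ $12.15 + 45 @ $10.40 + 278 @ $11.20 = $4,456.40

72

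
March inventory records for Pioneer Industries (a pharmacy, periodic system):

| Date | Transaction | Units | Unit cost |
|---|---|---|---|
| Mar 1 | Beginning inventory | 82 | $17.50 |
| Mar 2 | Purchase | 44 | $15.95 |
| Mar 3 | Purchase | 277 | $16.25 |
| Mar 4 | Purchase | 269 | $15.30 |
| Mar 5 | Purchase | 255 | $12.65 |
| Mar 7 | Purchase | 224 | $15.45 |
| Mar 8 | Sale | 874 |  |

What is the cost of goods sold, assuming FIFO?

COGS = $13,309.05

Mar 8, 874 sold [FIFO — oldest first]: 82 @ $17.50 + 44 @ $15.95 + 277 @ $16.25 + 269 @ $15.30 + 202 @ $12.65 = $13,309.05
Ending inventory: 53 @ $12.65 + 224 @ $15.45 = $4,131.25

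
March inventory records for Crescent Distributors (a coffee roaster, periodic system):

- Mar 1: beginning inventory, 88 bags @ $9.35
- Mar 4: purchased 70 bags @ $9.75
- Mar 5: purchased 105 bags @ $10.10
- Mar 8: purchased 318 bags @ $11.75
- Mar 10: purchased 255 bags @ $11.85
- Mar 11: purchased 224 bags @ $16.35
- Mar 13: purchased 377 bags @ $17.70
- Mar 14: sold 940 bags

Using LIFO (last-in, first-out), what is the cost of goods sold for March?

COGS = $14,344.05

Mar 14, 940 sold [LIFO — newest first]: 377 @ $17.70 + 224 @ $16.35 + 255 @ $11.85 + 84 @ $11.75 = $14,344.05
Ending inventory: 88 @ $9.35 + 70 @ $9.75 + 105 @ $10.10 + 234 @ $11.75 = $5,315.30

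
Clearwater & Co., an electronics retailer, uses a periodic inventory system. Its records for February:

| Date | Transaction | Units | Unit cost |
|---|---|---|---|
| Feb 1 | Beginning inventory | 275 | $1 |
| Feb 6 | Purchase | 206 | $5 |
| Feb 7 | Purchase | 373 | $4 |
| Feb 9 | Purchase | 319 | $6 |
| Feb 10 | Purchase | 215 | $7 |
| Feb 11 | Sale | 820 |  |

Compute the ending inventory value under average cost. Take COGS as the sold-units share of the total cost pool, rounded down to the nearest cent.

Ending inventory = $2,543.73

Feb 11, sell 820: 820/1388 × $6,216.00 → $3,672.27
Ending inventory (cost pool remaining) = $2,543.73
Check: goods available $6,216.00 = COGS $3,672.27 + ending $2,543.73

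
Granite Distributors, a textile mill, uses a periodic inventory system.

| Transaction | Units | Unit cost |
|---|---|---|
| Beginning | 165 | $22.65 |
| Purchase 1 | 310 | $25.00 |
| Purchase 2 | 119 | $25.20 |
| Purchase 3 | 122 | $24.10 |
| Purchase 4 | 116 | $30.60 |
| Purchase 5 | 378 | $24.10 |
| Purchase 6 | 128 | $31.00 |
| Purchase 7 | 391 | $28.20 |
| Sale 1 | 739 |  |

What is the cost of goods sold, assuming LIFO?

Sale 1 (739) [LIFO — newest first]: 391 @ $28.20 + 128 @ $31.00 + 220 @ $24.10 = $20,296.20
Ending inventory: 165 @ $22.65 + 310 @ $25.00 + 119 @ $25.20 + 122 @ $24.10 + 116 @ $30.60 + 158 @ $24.10 = $24,783.65

COGS = $20,296.20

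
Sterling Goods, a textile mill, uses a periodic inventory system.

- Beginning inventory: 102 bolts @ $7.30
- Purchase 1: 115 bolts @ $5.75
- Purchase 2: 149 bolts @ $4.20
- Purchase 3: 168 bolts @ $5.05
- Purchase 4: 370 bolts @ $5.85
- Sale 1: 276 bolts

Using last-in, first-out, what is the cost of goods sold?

COGS = $1,614.60

Sale 1 (276) [LIFO — newest first]: 276 @ $5.85 = $1,614.60
Ending inventory: 102 @ $7.30 + 115 @ $5.75 + 149 @ $4.20 + 168 @ $5.05 + 94 @ $5.85 = $3,429.95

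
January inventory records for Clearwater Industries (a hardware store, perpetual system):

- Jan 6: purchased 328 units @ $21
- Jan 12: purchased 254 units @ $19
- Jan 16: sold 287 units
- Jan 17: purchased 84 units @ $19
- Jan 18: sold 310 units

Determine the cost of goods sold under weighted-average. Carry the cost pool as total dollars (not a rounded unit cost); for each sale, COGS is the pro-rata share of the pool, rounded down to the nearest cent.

After Jan 6: 328 on hand, pool $6,888.00 (≈ $21.0000 each)
After Jan 12: 582 on hand, pool $11,714.00 (≈ $20.1271 each)
Jan 16, sell 287: 287/582 × $11,714.00 → $5,776.49
After Jan 17: 379 on hand, pool $7,533.51 (≈ $19.8773 each)
Jan 18, sell 310: 310/379 × $7,533.51 → $6,161.97
Total COGS = $5,776.49 + $6,161.97 = $11,938.46
Ending inventory (cost pool remaining) = $1,371.54

COGS = $11,938.46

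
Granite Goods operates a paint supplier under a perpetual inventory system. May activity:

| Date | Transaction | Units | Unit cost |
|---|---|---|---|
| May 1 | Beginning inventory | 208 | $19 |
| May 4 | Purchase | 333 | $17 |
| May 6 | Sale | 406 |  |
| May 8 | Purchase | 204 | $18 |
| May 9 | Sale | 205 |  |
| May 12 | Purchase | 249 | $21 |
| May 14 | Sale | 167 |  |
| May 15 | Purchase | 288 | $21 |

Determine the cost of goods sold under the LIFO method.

COGS = $14,246

May 6, 406 sold [LIFO — newest first]: 333 @ $17 + 73 @ $19 = $7,048
May 9, 205 sold [LIFO — newest first]: 204 @ $18 + 1 @ $19 = $3,691
May 14, 167 sold [LIFO — newest first]: 167 @ $21 = $3,507
Total COGS = $7,048 + $3,691 + $3,507 = $14,246
Ending inventory: 134 @ $19 + 82 @ $21 + 288 @ $21 = $10,316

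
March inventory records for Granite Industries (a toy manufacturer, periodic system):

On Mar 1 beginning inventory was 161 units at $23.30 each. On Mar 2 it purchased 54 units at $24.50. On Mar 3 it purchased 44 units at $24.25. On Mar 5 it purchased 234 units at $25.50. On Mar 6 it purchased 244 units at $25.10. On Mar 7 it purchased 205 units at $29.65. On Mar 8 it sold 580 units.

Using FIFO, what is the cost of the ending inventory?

Ending inventory = $10,018.95

Mar 8, 580 sold [FIFO — oldest first]: 161 @ $23.30 + 54 @ $24.50 + 44 @ $24.25 + 234 @ $25.50 + 87 @ $25.10 = $14,292.00
Ending inventory: 157 @ $25.10 + 205 @ $29.65 = $10,018.95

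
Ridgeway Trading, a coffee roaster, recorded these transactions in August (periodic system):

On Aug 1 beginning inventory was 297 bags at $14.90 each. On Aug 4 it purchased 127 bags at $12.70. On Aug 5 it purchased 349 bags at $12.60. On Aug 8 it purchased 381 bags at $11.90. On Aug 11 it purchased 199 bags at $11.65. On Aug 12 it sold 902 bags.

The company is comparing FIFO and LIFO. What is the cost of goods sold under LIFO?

FIFO COGS: 297 @ $14.90 + 127 @ $12.70 + 349 @ $12.60 + 129 @ $11.90 = $11,970.70
LIFO COGS: 199 @ $11.65 + 381 @ $11.90 + 322 @ $12.60 = $10,909.45

COGS = $10,909.45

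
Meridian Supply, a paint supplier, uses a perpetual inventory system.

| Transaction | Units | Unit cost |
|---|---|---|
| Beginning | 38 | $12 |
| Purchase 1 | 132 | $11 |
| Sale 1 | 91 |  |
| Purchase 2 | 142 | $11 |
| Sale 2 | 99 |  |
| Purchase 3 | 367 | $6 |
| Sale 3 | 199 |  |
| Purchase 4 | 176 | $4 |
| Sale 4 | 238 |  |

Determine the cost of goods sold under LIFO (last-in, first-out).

Sale 1 (91) [LIFO — newest first]: 91 @ $11 = $1,001
Sale 2 (99) [LIFO — newest first]: 99 @ $11 = $1,089
Sale 3 (199) [LIFO — newest first]: 199 @ $6 = $1,194
Sale 4 (238) [LIFO — newest first]: 176 @ $4 + 62 @ $6 = $1,076
Total COGS = $1,001 + $1,089 + $1,194 + $1,076 = $4,360
Ending inventory: 38 @ $12 + 41 @ $11 + 43 @ $11 + 106 @ $6 = $2,016

COGS = $4,360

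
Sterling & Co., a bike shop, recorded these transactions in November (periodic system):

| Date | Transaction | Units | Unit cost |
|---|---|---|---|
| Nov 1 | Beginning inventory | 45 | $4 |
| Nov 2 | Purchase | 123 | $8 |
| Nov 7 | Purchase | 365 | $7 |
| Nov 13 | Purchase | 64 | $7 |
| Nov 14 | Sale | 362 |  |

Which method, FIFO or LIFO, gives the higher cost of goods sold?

FIFO COGS: 45 @ $4 + 123 @ $8 + 194 @ $7 = $2,522
LIFO COGS: 64 @ $7 + 298 @ $7 = $2,534

LIFO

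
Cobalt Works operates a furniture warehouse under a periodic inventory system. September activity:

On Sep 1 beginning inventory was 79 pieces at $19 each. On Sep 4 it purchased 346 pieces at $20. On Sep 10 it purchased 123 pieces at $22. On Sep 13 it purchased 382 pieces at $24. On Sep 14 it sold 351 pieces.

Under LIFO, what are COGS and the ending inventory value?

Sep 14, 351 sold [LIFO — newest first]: 351 @ $24 = $8,424
Ending inventory: 79 @ $19 + 346 @ $20 + 123 @ $22 + 31 @ $24 = $11,871

COGS = $8,424; ending inventory = $11,871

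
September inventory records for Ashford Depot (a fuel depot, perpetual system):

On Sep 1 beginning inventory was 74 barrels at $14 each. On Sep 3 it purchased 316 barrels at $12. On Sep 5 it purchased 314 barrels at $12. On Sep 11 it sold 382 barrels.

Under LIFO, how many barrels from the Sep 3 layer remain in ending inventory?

Sep 11, 382 sold [LIFO — newest first]: 314 @ $12 + 68 @ $12 = $4,584
Ending inventory: 74 @ $14 + 248 @ $12 = $4,012

248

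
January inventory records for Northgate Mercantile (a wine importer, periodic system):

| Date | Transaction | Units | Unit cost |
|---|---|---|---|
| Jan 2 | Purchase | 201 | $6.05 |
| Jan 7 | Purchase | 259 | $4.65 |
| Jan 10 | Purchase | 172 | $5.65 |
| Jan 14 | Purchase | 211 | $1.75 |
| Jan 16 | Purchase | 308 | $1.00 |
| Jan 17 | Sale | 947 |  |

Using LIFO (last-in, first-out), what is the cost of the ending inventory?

Jan 17, 947 sold [LIFO — newest first]: 308 @ $1.00 + 211 @ $1.75 + 172 @ $5.65 + 256 @ $4.65 = $2,839.45
Ending inventory: 201 @ $6.05 + 3 @ $4.65 = $1,230.00
Check: goods available $4,069.45 = COGS $2,839.45 + ending $1,230.00

Ending inventory = $1,230.00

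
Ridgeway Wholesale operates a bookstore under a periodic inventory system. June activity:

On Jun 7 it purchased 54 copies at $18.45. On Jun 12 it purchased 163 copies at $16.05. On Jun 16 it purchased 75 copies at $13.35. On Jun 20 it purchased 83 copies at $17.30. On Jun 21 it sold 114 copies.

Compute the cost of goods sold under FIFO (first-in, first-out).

Jun 21, 114 sold [FIFO — oldest first]: 54 @ $18.45 + 60 @ $16.05 = $1,959.30
Ending inventory: 103 @ $16.05 + 75 @ $13.35 + 83 @ $17.30 = $4,090.30

COGS = $1,959.30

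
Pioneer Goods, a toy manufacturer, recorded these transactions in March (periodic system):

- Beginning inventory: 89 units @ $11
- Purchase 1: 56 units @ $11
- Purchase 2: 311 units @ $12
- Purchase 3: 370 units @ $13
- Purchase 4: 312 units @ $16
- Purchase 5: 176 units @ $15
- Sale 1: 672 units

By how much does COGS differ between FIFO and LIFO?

FIFO COGS: 89 @ $11 + 56 @ $11 + 311 @ $12 + 216 @ $13 = $8,135
LIFO COGS: 176 @ $15 + 312 @ $16 + 184 @ $13 = $10,024
Difference = |$8,135 − $10,024| = $1,889

$1,889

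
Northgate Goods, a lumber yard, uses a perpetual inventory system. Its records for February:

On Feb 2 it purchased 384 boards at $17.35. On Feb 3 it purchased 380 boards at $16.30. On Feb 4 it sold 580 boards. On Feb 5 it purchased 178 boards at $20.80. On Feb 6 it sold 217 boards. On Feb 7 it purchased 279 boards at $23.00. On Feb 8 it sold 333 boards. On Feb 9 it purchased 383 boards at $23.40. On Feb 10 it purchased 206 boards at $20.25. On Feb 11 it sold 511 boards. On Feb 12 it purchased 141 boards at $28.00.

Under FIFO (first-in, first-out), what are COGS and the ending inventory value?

Feb 4, 580 sold [FIFO — oldest first]: 384 @ $17.35 + 196 @ $16.30 = $9,857.20
Feb 6, 217 sold [FIFO — oldest first]: 184 @ $16.30 + 33 @ $20.80 = $3,685.60
Feb 8, 333 sold [FIFO — oldest first]: 145 @ $20.80 + 188 @ $23.00 = $7,340.00
Feb 11, 511 sold [FIFO — oldest first]: 91 @ $23.00 + 383 @ $23.40 + 37 @ $20.25 = $11,804.45
Total COGS = $9,857.20 + $3,685.60 + $7,340.00 + $11,804.45 = $32,687.25
Ending inventory: 169 @ $20.25 + 141 @ $28.00 = $7,370.25

COGS = $32,687.25; ending inventory = $7,370.25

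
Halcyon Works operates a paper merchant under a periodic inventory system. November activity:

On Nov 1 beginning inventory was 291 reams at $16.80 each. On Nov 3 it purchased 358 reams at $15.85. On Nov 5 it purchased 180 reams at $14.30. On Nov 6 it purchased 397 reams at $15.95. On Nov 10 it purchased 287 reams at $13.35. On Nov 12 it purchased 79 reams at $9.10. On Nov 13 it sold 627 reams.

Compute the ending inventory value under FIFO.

Ending inventory = $13,805.20

Nov 13, 627 sold [FIFO — oldest first]: 291 @ $16.80 + 336 @ $15.85 = $10,214.40
Ending inventory: 22 @ $15.85 + 180 @ $14.30 + 397 @ $15.95 + 287 @ $13.35 + 79 @ $9.10 = $13,805.20
Check: goods available $24,019.60 = COGS $10,214.40 + ending $13,805.20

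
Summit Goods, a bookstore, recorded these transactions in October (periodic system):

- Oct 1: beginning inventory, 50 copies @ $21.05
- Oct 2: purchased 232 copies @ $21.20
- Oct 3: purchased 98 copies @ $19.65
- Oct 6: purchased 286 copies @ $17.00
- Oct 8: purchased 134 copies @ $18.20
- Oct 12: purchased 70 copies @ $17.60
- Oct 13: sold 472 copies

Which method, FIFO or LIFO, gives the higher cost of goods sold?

FIFO COGS: 50 @ $21.05 + 232 @ $21.20 + 98 @ $19.65 + 92 @ $17.00 = $9,460.60
LIFO COGS: 70 @ $17.60 + 134 @ $18.20 + 268 @ $17.00 = $8,226.80

FIFO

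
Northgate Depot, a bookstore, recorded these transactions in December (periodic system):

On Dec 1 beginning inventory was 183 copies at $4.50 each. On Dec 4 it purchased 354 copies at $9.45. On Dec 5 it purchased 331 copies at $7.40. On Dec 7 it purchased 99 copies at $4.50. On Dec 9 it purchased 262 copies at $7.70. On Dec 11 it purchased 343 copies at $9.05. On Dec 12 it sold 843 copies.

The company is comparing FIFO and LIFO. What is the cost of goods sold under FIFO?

COGS = $6,433.20

FIFO COGS: 183 @ $4.50 + 354 @ $9.45 + 306 @ $7.40 = $6,433.20
LIFO COGS: 343 @ $9.05 + 262 @ $7.70 + 99 @ $4.50 + 139 @ $7.40 = $6,595.65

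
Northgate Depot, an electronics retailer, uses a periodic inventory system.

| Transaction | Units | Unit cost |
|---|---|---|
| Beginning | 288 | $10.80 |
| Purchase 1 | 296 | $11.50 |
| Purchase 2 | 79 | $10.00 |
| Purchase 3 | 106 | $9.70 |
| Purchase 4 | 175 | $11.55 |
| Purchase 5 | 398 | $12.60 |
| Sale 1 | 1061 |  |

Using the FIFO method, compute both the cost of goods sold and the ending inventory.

Sale 1 (1061) [FIFO — oldest first]: 288 @ $10.80 + 296 @ $11.50 + 79 @ $10.00 + 106 @ $9.70 + 175 @ $11.55 + 117 @ $12.60 = $11,828.05
Ending inventory: 281 @ $12.60 = $3,540.60

COGS = $11,828.05; ending inventory = $3,540.60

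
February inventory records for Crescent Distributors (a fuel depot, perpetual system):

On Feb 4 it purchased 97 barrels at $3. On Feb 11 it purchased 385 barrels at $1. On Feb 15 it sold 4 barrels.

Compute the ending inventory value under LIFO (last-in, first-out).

Feb 15, 4 sold [LIFO — newest first]: 4 @ $1 = $4
Ending inventory: 97 @ $3 + 381 @ $1 = $672
Check: goods available $676 = COGS $4 + ending $672

Ending inventory = $672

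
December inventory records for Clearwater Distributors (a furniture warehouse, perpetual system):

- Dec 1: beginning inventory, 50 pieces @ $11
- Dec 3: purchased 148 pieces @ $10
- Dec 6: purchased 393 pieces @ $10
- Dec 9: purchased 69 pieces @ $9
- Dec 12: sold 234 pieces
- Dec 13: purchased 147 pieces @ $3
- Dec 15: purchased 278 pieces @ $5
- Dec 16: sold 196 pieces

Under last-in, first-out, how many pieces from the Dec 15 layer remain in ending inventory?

82

Dec 12, 234 sold [LIFO — newest first]: 69 @ $9 + 165 @ $10 = $2,271
Dec 16, 196 sold [LIFO — newest first]: 196 @ $5 = $980
Total COGS = $2,271 + $980 = $3,251
Ending inventory: 50 @ $11 + 148 @ $10 + 228 @ $10 + 147 @ $3 + 82 @ $5 = $5,161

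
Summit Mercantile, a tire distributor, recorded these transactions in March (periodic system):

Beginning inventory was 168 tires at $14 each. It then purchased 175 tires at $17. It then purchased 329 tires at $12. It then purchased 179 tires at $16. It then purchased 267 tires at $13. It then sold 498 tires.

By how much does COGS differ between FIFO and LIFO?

FIFO COGS: 168 @ $14 + 175 @ $17 + 155 @ $12 = $7,187
LIFO COGS: 267 @ $13 + 179 @ $16 + 52 @ $12 = $6,959
Difference = |$7,187 − $6,959| = $228

$228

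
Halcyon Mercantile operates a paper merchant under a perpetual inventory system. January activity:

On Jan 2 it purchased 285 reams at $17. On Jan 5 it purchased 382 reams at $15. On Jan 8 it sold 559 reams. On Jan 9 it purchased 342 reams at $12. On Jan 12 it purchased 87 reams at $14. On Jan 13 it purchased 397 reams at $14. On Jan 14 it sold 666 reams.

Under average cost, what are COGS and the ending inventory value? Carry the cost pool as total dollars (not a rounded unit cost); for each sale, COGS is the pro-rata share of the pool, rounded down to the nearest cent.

After Jan 2: 285 on hand, pool $4,845.00 (≈ $17.0000 each)
After Jan 5: 667 on hand, pool $10,575.00 (≈ $15.8546 each)
Jan 8, sell 559: 559/667 × $10,575.00 → $8,862.70
After Jan 9: 450 on hand, pool $5,816.30 (≈ $12.9251 each)
After Jan 12: 537 on hand, pool $7,034.30 (≈ $13.0993 each)
After Jan 13: 934 on hand, pool $12,592.30 (≈ $13.4821 each)
Jan 14, sell 666: 666/934 × $12,592.30 → $8,979.09
Total COGS = $8,862.70 + $8,979.09 = $17,841.79
Ending inventory (cost pool remaining) = $3,613.21

COGS = $17,841.79; ending inventory = $3,613.21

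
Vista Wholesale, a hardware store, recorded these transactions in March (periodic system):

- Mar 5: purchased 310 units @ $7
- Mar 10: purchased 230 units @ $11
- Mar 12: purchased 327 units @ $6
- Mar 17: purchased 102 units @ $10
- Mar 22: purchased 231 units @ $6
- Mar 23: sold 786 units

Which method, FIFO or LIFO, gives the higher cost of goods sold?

FIFO COGS: 310 @ $7 + 230 @ $11 + 246 @ $6 = $6,176
LIFO COGS: 231 @ $6 + 102 @ $10 + 327 @ $6 + 126 @ $11 = $5,754

FIFO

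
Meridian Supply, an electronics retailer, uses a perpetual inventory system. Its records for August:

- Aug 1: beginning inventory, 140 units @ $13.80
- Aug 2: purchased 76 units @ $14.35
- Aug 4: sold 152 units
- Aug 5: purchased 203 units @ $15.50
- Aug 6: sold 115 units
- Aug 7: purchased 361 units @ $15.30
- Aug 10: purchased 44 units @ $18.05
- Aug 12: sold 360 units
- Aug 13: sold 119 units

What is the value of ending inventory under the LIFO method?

Aug 4, 152 sold [LIFO — newest first]: 76 @ $14.35 + 76 @ $13.80 = $2,139.40
Aug 6, 115 sold [LIFO — newest first]: 115 @ $15.50 = $1,782.50
Aug 12, 360 sold [LIFO — newest first]: 44 @ $18.05 + 316 @ $15.30 = $5,629.00
Aug 13, 119 sold [LIFO — newest first]: 45 @ $15.30 + 74 @ $15.50 = $1,835.50
Total COGS = $2,139.40 + $1,782.50 + $5,629.00 + $1,835.50 = $11,386.40
Ending inventory: 64 @ $13.80 + 14 @ $15.50 = $1,100.20

Ending inventory = $1,100.20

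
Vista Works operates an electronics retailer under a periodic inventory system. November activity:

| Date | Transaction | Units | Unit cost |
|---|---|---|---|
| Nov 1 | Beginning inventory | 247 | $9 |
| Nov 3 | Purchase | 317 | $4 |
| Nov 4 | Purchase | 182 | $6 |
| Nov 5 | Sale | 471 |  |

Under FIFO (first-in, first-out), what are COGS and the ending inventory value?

COGS = $3,119; ending inventory = $1,464

Nov 5, 471 sold [FIFO — oldest first]: 247 @ $9 + 224 @ $4 = $3,119
Ending inventory: 93 @ $4 + 182 @ $6 = $1,464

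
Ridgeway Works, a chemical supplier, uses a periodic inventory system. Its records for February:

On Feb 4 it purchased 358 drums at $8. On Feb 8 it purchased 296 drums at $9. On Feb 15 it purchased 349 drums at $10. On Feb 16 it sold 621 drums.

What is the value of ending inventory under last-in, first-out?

Ending inventory = $3,080

Feb 16, 621 sold [LIFO — newest first]: 349 @ $10 + 272 @ $9 = $5,938
Ending inventory: 358 @ $8 + 24 @ $9 = $3,080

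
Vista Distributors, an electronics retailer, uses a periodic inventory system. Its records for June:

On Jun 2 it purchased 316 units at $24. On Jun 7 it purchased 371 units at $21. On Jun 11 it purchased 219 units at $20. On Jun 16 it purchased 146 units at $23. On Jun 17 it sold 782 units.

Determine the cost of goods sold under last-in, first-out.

Jun 17, 782 sold [LIFO — newest first]: 146 @ $23 + 219 @ $20 + 371 @ $21 + 46 @ $24 = $16,633
Ending inventory: 270 @ $24 = $6,480

COGS = $16,633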